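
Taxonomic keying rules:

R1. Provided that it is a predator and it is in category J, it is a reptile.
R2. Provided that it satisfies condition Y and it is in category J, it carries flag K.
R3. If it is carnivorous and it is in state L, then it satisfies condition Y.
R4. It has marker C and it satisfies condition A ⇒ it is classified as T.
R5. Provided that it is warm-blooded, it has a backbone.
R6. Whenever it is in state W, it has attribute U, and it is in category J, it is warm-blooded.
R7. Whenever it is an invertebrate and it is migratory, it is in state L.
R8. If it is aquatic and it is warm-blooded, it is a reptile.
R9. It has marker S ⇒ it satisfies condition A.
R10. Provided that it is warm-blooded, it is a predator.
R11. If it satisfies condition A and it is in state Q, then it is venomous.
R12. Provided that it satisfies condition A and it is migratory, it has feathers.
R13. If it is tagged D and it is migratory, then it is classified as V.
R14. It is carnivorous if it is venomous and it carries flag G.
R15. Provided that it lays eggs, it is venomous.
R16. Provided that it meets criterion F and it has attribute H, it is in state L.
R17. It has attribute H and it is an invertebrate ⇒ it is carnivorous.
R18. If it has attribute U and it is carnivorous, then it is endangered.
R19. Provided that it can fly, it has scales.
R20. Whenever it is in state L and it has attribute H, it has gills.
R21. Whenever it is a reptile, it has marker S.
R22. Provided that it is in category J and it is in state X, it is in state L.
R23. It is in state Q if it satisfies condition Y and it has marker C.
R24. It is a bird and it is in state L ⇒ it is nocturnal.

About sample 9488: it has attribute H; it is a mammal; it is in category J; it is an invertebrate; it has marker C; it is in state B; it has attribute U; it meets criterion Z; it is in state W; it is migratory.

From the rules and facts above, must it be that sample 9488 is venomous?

By R6 (it is in state W, it has attribute U, it is in category J): it is warm-blooded.
By R7 (it is an invertebrate, it is migratory): it is in state L.
By R10 (it is warm-blooded): it is a predator.
By R17 (it has attribute H, it is an invertebrate): it is carnivorous.
By R1 (it is a predator, it is in category J): it is a reptile.
By R3 (it is carnivorous, it is in state L): it satisfies condition Y.
By R21 (it is a reptile): it has marker S.
By R23 (it satisfies condition Y, it has marker C): it is in state Q.
By R9 (it has marker S): it satisfies condition A.
By R11 (it satisfies condition A, it is in state Q): it is venomous.

Yes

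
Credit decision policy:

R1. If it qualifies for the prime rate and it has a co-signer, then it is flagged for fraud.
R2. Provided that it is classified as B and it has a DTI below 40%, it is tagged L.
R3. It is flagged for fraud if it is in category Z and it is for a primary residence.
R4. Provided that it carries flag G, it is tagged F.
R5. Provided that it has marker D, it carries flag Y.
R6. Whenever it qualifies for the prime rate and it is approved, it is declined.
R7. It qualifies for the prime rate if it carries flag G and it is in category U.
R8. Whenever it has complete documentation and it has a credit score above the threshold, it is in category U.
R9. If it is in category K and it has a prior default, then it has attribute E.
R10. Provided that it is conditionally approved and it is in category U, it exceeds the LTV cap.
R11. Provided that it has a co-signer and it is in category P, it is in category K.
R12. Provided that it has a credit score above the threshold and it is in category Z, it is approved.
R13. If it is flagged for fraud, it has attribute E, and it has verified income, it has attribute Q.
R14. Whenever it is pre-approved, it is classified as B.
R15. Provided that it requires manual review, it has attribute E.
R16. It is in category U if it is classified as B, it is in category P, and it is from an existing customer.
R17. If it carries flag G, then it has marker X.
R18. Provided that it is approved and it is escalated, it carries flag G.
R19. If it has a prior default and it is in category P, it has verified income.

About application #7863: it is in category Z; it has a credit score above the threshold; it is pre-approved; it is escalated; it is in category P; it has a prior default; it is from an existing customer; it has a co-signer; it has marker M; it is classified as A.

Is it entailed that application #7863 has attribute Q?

By R11 (it has a co-signer, it is in category P): it is in category K.
By R12 (it has a credit score above the threshold, it is in category Z): it is approved.
By R14 (it is pre-approved): it is classified as B.
By R16 (it is classified as B, it is in category P, it is from an existing customer): it is in category U.
By R18 (it is approved, it is escalated): it carries flag G.
By R19 (it has a prior default, it is in category P): it has verified income.
By R7 (it carries flag G, it is in category U): it qualifies for the prime rate.
By R9 (it is in category K, it has a prior default): it has attribute E.
By R1 (it qualifies for the prime rate, it has a co-signer): it is flagged for fraud.
By R13 (it is flagged for fraud, it has attribute E, it has verified income): it has attribute Q.

Yes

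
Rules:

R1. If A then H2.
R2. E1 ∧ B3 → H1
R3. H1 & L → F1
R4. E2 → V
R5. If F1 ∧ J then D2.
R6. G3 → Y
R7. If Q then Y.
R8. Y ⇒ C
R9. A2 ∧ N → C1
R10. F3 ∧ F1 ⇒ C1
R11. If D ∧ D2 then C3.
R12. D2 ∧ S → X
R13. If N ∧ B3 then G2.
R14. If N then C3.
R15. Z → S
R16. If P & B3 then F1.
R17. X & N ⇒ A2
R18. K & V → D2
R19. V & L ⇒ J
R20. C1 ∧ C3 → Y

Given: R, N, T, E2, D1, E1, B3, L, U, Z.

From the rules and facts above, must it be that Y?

H1  (by R2: E1, B3)
F1  (by R3: H1, L)
V  (by R4: E2)
C3  (by R14: N)
S  (by R15: Z)
J  (by R19: V, L)
D2  (by R5: F1, J)
X  (by R12: D2, S)
A2  (by R17: X, N)
C1  (by R9: A2, N)
Y  (by R20: C1, C3)

Yes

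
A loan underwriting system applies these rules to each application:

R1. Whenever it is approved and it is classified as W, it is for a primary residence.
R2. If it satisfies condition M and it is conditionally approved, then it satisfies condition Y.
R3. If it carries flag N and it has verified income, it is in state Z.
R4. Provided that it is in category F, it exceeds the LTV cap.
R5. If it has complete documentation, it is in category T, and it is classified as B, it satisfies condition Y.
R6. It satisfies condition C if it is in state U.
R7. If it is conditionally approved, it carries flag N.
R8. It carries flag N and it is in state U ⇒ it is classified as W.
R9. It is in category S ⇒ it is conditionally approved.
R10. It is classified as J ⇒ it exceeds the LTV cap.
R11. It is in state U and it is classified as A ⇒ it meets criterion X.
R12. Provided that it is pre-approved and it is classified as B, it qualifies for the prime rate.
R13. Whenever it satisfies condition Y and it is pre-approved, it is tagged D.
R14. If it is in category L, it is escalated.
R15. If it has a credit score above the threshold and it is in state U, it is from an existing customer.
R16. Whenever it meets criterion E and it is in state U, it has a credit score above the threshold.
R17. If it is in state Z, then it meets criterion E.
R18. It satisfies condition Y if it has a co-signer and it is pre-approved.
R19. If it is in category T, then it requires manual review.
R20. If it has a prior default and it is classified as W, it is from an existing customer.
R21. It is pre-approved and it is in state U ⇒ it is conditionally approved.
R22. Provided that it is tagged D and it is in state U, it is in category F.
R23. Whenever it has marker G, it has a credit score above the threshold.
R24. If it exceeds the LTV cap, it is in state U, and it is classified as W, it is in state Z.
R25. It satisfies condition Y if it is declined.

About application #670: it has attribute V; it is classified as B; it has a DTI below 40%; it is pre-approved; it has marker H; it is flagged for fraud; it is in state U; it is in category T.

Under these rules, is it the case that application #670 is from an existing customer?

Forward chaining from the given facts derives: satisfies condition C, qualifies for the prime rate, requires manual review, is conditionally approved, carries flag N, is classified as W.
Rules concluding "it is from an existing customer": R15 needs "it has a credit score above the threshold"; R20 needs "it has a prior default" — none of these are established.

No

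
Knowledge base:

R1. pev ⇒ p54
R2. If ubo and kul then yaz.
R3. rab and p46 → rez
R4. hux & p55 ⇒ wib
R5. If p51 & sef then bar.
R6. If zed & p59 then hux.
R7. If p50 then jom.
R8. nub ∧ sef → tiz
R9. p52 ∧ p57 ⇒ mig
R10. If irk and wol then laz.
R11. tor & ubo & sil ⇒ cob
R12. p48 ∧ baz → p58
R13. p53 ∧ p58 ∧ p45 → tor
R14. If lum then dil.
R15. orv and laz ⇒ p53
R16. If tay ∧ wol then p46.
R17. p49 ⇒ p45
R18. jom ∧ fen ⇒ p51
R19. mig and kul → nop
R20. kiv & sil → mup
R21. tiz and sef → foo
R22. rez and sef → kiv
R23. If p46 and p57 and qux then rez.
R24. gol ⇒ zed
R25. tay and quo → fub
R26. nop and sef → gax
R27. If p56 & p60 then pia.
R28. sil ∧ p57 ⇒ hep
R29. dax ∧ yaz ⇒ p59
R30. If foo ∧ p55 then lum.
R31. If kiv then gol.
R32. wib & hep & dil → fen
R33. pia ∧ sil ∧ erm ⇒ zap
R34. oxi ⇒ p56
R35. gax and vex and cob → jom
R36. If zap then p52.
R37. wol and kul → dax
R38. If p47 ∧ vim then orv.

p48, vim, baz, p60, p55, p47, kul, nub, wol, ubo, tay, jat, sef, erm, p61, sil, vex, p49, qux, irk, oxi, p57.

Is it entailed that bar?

Yes

yaz  (by R2: ubo, kul)
tiz  (by R8: nub, sef)
laz  (by R10: irk, wol)
p58  (by R12: p48, baz)
p46  (by R16: tay, wol)
p45  (by R17: p49)
foo  (by R21: tiz, sef)
rez  (by R23: p46, p57, qux)
hep  (by R28: sil, p57)
lum  (by R30: foo, p55)
p56  (by R34: oxi)
dax  (by R37: wol, kul)
orv  (by R38: p47, vim)
dil  (by R14: lum)
p53  (by R15: orv, laz)
kiv  (by R22: rez, sef)
pia  (by R27: p56, p60)
p59  (by R29: dax, yaz)
gol  (by R31: kiv)
zap  (by R33: pia, sil, erm)
p52  (by R36: zap)
mig  (by R9: p52, p57)
tor  (by R13: p53, p58, p45)
nop  (by R19: mig, kul)
zed  (by R24: gol)
gax  (by R26: nop, sef)
hux  (by R6: zed, p59)
cob  (by R11: tor, ubo, sil)
jom  (by R35: gax, vex, cob)
wib  (by R4: hux, p55)
fen  (by R32: wib, hep, dil)
p51  (by R18: jom, fen)
bar  (by R5: p51, sef)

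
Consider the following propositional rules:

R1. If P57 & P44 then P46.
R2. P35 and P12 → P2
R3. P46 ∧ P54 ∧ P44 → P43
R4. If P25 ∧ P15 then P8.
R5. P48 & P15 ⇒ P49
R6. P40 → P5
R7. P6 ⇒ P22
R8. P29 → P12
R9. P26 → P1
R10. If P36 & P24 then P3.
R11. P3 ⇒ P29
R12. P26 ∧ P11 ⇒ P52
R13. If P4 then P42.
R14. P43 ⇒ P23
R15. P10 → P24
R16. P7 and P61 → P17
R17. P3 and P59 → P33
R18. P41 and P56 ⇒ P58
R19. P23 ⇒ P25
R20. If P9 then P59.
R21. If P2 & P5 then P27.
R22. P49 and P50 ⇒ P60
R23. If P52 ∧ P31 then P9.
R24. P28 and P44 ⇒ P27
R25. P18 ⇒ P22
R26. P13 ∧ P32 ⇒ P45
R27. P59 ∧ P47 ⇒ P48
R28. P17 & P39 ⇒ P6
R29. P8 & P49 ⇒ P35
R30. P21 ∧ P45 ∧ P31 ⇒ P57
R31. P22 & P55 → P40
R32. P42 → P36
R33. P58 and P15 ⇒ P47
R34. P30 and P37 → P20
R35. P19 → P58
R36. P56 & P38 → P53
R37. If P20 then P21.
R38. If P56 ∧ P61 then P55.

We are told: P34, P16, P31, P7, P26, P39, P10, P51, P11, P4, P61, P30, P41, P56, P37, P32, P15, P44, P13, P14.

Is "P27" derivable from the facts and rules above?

No

Forward chaining from the given facts derives: P1, P52, P42, P24, P17, P58, P9, P45, P6, P36, P47, P20, P21, P55, P22, P3, P29, P59, P48, P57, P40, P46, P49, P5, P12, P33.
Rules concluding P27: R21 needs P2; R24 needs P28 — none of these are established.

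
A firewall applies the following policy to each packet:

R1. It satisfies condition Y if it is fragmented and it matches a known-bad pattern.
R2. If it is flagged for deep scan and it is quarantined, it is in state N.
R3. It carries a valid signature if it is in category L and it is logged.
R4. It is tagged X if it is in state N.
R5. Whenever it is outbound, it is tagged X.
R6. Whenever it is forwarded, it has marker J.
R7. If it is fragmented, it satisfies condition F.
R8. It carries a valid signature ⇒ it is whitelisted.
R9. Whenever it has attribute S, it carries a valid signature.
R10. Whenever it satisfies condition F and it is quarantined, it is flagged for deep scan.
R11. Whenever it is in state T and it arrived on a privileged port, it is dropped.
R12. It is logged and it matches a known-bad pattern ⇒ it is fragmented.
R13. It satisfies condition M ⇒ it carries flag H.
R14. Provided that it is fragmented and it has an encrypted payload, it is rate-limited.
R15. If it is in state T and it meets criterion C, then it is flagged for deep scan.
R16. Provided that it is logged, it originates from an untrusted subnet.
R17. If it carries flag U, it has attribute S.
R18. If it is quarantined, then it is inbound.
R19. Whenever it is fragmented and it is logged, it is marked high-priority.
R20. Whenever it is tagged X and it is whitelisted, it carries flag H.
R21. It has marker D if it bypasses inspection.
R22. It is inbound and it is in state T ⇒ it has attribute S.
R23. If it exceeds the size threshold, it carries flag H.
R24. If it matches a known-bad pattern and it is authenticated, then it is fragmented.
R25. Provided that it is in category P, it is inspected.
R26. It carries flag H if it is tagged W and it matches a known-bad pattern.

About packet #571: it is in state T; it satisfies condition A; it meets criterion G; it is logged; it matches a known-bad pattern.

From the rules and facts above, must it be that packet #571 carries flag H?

Forward chaining from the given facts derives: is fragmented, originates from an untrusted subnet, is marked high-priority, satisfies condition Y, satisfies condition F.
Rules concluding "it carries flag H": R13 needs "it satisfies condition M"; R20 needs "it is tagged X"; R23 needs "it exceeds the size threshold"; R26 needs "it is tagged W" — none of these are established.

No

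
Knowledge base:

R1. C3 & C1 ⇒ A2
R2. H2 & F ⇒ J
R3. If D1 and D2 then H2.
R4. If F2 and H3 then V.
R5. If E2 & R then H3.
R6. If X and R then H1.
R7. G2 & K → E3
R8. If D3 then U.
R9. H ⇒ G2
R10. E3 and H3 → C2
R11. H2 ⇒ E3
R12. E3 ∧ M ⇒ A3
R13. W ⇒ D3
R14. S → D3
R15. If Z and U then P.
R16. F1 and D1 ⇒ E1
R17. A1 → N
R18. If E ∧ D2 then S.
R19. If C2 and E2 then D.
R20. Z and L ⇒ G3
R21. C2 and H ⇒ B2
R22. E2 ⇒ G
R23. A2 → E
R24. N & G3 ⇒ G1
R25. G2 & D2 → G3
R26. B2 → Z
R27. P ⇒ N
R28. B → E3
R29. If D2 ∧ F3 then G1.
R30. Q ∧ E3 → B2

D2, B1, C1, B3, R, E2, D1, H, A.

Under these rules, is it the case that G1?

Forward chaining from the given facts derives: H2, H3, G2, E3, G, G3, C2, D, B2, Z.
Rules concluding G1: R24 needs N; R29 needs F3 — none of these are established.

No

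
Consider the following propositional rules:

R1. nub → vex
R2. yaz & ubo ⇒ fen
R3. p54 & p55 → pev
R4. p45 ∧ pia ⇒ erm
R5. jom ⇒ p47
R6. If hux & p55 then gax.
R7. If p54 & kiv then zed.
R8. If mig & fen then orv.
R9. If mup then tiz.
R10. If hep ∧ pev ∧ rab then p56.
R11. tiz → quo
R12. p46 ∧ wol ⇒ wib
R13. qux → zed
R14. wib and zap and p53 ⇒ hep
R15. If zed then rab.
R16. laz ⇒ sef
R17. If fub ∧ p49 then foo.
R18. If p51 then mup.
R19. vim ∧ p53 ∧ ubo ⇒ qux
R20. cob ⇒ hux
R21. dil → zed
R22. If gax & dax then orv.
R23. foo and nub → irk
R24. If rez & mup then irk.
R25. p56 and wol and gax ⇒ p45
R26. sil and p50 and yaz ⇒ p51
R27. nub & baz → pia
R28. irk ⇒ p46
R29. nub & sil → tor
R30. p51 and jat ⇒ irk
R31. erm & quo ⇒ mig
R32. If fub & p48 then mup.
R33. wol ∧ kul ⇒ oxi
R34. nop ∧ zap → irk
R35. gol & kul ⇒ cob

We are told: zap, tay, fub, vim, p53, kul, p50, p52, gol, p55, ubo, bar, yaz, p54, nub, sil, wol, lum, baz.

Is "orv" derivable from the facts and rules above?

No

Forward chaining from the given facts derives: vex, fen, pev, qux, p51, pia, tor, oxi, cob, zed, rab, mup, hux, gax, tiz, quo.
Rules concluding orv: R8 needs mig; R22 needs dax — none of these are established.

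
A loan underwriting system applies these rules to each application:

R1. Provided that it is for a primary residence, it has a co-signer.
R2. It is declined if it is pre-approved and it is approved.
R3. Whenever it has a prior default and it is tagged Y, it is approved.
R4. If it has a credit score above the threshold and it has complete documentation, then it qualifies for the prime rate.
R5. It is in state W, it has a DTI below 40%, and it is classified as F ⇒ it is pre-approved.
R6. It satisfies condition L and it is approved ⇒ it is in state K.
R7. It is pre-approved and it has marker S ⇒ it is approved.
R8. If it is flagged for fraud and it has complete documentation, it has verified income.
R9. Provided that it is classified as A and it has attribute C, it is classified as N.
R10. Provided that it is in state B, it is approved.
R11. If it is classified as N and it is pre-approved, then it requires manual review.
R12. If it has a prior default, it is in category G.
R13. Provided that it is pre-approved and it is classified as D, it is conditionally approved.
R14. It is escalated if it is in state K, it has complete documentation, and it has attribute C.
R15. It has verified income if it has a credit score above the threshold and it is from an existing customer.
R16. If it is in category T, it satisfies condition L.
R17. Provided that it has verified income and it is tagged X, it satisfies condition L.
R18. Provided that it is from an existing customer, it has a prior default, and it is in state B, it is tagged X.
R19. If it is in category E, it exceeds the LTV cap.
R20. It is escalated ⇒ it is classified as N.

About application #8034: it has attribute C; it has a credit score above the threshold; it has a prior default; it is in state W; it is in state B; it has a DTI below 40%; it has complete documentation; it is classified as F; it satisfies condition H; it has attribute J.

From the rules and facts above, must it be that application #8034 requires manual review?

Forward chaining from the given facts derives: qualifies for the prime rate, is pre-approved, is approved, is in category G, is declined.
The only rule concluding "it requires manual review" is R11, which needs "it is classified as N"; that is never established.

No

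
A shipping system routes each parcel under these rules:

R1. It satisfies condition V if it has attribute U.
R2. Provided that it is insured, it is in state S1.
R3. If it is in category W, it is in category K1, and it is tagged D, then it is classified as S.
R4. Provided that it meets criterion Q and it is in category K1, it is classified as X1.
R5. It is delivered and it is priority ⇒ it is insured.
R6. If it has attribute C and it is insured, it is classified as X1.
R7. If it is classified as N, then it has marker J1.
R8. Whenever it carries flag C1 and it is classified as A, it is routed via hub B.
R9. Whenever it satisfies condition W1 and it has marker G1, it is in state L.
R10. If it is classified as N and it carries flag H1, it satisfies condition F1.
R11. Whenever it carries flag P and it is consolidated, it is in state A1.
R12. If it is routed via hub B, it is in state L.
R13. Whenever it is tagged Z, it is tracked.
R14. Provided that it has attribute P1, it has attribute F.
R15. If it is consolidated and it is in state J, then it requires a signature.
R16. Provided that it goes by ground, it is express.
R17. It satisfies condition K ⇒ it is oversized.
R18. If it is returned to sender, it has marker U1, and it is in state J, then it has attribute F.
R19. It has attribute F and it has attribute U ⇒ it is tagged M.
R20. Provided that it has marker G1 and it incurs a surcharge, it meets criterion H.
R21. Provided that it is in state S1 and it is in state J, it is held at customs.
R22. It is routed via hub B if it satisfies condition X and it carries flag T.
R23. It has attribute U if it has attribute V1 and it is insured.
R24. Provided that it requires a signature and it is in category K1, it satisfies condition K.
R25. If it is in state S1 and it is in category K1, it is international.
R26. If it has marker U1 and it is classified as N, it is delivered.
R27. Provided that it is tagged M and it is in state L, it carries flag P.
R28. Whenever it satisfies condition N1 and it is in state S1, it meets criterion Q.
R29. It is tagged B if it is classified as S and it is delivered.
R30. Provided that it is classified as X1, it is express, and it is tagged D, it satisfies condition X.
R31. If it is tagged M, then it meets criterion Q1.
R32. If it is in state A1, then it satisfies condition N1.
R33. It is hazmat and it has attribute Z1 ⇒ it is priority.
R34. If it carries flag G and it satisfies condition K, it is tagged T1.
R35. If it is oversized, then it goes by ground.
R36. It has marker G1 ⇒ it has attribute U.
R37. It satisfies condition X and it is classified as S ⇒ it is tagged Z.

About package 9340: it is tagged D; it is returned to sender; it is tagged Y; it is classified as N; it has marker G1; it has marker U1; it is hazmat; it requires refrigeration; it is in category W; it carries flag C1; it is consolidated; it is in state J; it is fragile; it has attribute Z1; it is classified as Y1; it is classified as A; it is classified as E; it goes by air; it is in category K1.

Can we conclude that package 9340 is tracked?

By R3 (it is in category W, it is in category K1, it is tagged D): it is classified as S.
By R8 (it carries flag C1, it is classified as A): it is routed via hub B.
By R12 (it is routed via hub B): it is in state L.
By R15 (it is consolidated, it is in state J): it requires a signature.
By R18 (it is returned to sender, it has marker U1, it is in state J): it has attribute F.
By R24 (it requires a signature, it is in category K1): it satisfies condition K.
By R26 (it has marker U1, it is classified as N): it is delivered.
By R33 (it is hazmat, it has attribute Z1): it is priority.
By R36 (it has marker G1): it has attribute U.
By R5 (it is delivered, it is priority): it is insured.
By R17 (it satisfies condition K): it is oversized.
By R19 (it has attribute F, it has attribute U): it is tagged M.
By R27 (it is tagged M, it is in state L): it carries flag P.
By R35 (it is oversized): it goes by ground.
By R2 (it is insured): it is in state S1.
By R11 (it carries flag P, it is consolidated): it is in state A1.
By R16 (it goes by ground): it is express.
By R32 (it is in state A1): it satisfies condition N1.
By R28 (it satisfies condition N1, it is in state S1): it meets criterion Q.
By R4 (it meets criterion Q, it is in category K1): it is classified as X1.
By R30 (it is classified as X1, it is express, it is tagged D): it satisfies condition X.
By R37 (it satisfies condition X, it is classified as S): it is tagged Z.
By R13 (it is tagged Z): it is tracked.

Yes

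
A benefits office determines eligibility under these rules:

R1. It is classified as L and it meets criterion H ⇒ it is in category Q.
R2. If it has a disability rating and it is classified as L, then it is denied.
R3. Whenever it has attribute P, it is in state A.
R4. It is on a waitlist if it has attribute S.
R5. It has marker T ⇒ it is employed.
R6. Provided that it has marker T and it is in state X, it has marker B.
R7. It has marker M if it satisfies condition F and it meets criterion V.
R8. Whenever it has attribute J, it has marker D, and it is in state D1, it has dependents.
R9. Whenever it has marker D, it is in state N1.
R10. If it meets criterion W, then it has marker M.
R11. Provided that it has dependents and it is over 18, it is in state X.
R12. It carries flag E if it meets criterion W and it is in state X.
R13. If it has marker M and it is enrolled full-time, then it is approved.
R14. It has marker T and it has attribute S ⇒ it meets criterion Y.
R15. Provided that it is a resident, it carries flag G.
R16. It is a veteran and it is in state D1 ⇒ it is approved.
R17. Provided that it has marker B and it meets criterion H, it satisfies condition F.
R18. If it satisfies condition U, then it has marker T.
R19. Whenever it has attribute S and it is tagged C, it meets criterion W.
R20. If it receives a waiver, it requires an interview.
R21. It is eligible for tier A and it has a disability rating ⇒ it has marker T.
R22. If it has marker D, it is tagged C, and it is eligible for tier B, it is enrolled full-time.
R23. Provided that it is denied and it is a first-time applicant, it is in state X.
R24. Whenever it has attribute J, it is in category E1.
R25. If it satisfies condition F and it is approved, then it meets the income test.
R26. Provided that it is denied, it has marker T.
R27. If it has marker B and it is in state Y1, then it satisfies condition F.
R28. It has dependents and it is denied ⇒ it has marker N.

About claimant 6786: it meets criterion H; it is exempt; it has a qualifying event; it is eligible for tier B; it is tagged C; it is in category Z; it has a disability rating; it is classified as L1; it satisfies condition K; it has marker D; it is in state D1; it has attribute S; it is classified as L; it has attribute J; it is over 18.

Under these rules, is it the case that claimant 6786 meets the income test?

By R2 (it has a disability rating, it is classified as L): it is denied.
By R8 (it has attribute J, it has marker D, it is in state D1): it has dependents.
By R11 (it has dependents, it is over 18): it is in state X.
By R19 (it has attribute S, it is tagged C): it meets criterion W.
By R22 (it has marker D, it is tagged C, it is eligible for tier B): it is enrolled full-time.
By R26 (it is denied): it has marker T.
By R6 (it has marker T, it is in state X): it has marker B.
By R10 (it meets criterion W): it has marker M.
By R13 (it has marker M, it is enrolled full-time): it is approved.
By R17 (it has marker B, it meets criterion H): it satisfies condition F.
By R25 (it satisfies condition F, it is approved): it meets the income test.

Yes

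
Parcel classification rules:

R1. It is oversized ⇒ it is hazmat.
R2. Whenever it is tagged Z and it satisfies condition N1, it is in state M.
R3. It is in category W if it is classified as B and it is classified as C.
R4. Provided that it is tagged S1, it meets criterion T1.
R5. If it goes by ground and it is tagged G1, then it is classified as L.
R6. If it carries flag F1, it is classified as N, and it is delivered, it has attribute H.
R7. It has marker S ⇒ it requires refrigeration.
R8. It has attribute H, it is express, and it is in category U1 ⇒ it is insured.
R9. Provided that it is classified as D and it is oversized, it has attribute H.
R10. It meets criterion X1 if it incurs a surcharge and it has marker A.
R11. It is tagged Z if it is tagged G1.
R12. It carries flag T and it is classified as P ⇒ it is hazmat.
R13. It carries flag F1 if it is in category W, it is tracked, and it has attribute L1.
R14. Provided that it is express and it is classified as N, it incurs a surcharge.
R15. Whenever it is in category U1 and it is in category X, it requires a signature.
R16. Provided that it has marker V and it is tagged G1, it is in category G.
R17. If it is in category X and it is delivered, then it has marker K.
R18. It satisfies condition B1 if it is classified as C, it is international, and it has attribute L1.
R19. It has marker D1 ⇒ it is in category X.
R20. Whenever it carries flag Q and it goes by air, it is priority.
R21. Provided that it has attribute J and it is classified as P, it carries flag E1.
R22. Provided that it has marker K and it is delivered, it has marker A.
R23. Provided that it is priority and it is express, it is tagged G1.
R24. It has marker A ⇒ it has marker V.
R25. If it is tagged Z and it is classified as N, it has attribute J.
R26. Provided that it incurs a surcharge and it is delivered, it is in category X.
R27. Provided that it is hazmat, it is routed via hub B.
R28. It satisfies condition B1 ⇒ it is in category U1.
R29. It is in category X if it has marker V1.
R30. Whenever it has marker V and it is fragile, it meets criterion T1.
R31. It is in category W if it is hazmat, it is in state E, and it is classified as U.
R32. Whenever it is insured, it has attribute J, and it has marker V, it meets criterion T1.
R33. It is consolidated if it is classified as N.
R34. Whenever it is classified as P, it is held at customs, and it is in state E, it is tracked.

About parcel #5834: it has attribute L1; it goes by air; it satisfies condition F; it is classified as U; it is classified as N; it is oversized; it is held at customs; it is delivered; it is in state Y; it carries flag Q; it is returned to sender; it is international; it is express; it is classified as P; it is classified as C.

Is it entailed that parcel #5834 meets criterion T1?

Forward chaining from the given facts derives: is hazmat, incurs a surcharge, satisfies condition B1, is priority, is tagged G1, is in category X, is routed via hub B, is in category U1, is consolidated, is tagged Z, requires a signature, has marker K, has marker A, has marker V, has attribute J, meets criterion X1, is in category G, carries flag E1.
Rules concluding "it meets criterion T1": R4 needs "it is tagged S1"; R30 needs "it is fragile"; R32 needs "it is insured" — none of these are established.

No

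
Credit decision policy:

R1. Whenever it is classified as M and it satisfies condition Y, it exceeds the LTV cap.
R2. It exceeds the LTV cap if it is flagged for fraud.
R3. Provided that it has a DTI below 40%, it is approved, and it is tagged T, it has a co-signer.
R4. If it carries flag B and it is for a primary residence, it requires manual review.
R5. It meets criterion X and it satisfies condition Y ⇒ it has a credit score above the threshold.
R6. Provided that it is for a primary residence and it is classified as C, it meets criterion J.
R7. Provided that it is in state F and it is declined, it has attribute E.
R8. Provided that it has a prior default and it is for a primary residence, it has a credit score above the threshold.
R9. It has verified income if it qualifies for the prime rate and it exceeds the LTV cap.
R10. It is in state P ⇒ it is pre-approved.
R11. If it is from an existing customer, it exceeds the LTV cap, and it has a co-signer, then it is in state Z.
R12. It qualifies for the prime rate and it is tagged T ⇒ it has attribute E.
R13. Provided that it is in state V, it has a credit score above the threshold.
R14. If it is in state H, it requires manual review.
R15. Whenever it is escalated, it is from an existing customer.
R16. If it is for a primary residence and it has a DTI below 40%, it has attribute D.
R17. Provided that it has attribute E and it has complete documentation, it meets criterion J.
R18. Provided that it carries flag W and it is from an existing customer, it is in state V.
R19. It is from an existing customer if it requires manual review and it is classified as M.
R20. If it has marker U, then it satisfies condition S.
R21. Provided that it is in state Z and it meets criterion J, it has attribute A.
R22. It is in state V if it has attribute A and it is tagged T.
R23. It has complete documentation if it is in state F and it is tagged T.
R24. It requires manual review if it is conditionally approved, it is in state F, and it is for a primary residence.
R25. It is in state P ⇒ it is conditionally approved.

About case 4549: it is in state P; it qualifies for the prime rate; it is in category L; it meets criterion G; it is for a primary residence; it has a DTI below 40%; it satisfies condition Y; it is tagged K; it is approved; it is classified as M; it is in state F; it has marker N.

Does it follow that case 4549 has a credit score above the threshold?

No

Forward chaining from the given facts derives: exceeds the LTV cap, has verified income, is pre-approved, has attribute D, is conditionally approved, requires manual review, is from an existing customer.
Rules concluding "it has a credit score above the threshold": R5 needs "it meets criterion X"; R8 needs "it has a prior default"; R13 needs "it is in state V" — none of these are established.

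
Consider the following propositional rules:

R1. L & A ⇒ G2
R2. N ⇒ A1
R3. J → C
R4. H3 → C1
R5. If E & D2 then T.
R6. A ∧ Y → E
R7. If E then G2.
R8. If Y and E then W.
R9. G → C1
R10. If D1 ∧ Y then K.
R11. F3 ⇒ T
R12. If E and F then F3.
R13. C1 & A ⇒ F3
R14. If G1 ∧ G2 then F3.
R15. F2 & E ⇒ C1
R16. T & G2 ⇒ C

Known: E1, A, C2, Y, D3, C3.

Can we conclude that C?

Forward chaining from the given facts derives: E, G2, W.
Rules concluding C: R3 needs J; R16 needs T — none of these are established.

No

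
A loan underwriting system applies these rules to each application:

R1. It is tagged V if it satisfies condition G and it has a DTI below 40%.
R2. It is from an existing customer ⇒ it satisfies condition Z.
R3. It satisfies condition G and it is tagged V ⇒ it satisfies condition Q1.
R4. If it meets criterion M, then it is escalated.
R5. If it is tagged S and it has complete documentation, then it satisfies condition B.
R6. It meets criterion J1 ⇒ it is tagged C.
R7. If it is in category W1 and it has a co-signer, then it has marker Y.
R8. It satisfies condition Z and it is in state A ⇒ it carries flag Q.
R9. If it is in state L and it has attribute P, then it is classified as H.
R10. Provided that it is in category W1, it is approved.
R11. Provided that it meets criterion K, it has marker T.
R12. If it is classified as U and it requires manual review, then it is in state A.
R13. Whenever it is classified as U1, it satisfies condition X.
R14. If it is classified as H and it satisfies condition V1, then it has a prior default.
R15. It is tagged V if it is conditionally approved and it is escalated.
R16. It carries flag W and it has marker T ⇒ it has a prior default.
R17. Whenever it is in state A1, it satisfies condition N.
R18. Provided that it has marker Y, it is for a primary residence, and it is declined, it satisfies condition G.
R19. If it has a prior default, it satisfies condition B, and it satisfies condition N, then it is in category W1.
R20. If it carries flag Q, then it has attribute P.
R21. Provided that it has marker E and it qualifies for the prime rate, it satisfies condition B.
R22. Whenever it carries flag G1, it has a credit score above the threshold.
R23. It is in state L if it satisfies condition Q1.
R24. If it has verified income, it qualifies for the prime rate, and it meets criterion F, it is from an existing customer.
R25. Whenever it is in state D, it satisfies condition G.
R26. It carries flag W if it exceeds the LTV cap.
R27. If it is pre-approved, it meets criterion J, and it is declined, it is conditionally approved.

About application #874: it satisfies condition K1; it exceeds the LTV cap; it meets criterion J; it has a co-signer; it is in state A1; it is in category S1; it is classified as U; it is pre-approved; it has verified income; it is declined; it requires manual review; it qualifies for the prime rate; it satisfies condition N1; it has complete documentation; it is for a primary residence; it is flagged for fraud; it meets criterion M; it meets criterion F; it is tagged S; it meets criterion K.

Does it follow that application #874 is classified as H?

Yes

By R4 (it meets criterion M): it is escalated.
By R5 (it is tagged S, it has complete documentation): it satisfies condition B.
By R11 (it meets criterion K): it has marker T.
By R12 (it is classified as U, it requires manual review): it is in state A.
By R17 (it is in state A1): it satisfies condition N.
By R24 (it has verified income, it qualifies for the prime rate, it meets criterion F): it is from an existing customer.
By R26 (it exceeds the LTV cap): it carries flag W.
By R27 (it is pre-approved, it meets criterion J, it is declined): it is conditionally approved.
By R2 (it is from an existing customer): it satisfies condition Z.
By R8 (it satisfies condition Z, it is in state A): it carries flag Q.
By R15 (it is conditionally approved, it is escalated): it is tagged V.
By R16 (it carries flag W, it has marker T): it has a prior default.
By R19 (it has a prior default, it satisfies condition B, it satisfies condition N): it is in category W1.
By R20 (it carries flag Q): it has attribute P.
By R7 (it is in category W1, it has a co-signer): it has marker Y.
By R18 (it has marker Y, it is for a primary residence, it is declined): it satisfies condition G.
By R3 (it satisfies condition G, it is tagged V): it satisfies condition Q1.
By R23 (it satisfies condition Q1): it is in state L.
By R9 (it is in state L, it has attribute P): it is classified as H.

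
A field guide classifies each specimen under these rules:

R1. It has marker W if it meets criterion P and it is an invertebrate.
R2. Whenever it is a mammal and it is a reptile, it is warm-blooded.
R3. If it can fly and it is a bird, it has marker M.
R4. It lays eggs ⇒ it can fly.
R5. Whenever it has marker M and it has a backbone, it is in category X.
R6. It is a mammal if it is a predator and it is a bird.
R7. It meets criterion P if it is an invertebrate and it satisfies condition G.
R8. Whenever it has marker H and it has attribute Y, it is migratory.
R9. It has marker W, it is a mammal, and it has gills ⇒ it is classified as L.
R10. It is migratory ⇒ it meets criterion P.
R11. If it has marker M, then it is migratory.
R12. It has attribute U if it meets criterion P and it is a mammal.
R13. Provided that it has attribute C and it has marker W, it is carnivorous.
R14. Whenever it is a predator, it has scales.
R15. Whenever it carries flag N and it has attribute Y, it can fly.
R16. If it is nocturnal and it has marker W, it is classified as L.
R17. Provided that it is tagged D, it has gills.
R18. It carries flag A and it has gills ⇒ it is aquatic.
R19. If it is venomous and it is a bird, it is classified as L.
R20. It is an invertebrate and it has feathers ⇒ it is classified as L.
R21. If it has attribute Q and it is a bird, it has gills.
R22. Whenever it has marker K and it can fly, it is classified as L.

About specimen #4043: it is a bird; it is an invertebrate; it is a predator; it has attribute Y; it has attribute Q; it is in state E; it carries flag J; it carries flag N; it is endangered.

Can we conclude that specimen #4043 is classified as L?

Yes

By R6 (it is a predator, it is a bird): it is a mammal.
By R15 (it carries flag N, it has attribute Y): it can fly.
By R21 (it has attribute Q, it is a bird): it has gills.
By R3 (it can fly, it is a bird): it has marker M.
By R11 (it has marker M): it is migratory.
By R10 (it is migratory): it meets criterion P.
By R1 (it meets criterion P, it is an invertebrate): it has marker W.
By R9 (it has marker W, it is a mammal, it has gills): it is classified as L.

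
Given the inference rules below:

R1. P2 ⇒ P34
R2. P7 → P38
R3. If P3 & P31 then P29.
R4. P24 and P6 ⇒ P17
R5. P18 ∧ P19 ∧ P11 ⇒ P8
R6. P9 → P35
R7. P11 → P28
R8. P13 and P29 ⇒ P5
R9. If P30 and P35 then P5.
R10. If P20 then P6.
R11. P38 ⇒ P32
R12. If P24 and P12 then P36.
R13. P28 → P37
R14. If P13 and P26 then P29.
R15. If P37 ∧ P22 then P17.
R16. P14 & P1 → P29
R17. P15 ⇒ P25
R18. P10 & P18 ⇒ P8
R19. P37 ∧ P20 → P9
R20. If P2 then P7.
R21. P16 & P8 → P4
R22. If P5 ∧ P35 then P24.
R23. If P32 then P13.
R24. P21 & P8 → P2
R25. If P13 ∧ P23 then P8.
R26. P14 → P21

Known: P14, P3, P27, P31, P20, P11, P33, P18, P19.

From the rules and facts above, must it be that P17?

Yes

P29  (by R3: P3, P31)
P8  (by R5: P18, P19, P11)
P28  (by R7: P11)
P6  (by R10: P20)
P37  (by R13: P28)
P9  (by R19: P37, P20)
P21  (by R26: P14)
P35  (by R6: P9)
P2  (by R24: P21, P8)
P7  (by R20: P2)
P38  (by R2: P7)
P32  (by R11: P38)
P13  (by R23: P32)
P5  (by R8: P13, P29)
P24  (by R22: P5, P35)
P17  (by R4: P24, P6)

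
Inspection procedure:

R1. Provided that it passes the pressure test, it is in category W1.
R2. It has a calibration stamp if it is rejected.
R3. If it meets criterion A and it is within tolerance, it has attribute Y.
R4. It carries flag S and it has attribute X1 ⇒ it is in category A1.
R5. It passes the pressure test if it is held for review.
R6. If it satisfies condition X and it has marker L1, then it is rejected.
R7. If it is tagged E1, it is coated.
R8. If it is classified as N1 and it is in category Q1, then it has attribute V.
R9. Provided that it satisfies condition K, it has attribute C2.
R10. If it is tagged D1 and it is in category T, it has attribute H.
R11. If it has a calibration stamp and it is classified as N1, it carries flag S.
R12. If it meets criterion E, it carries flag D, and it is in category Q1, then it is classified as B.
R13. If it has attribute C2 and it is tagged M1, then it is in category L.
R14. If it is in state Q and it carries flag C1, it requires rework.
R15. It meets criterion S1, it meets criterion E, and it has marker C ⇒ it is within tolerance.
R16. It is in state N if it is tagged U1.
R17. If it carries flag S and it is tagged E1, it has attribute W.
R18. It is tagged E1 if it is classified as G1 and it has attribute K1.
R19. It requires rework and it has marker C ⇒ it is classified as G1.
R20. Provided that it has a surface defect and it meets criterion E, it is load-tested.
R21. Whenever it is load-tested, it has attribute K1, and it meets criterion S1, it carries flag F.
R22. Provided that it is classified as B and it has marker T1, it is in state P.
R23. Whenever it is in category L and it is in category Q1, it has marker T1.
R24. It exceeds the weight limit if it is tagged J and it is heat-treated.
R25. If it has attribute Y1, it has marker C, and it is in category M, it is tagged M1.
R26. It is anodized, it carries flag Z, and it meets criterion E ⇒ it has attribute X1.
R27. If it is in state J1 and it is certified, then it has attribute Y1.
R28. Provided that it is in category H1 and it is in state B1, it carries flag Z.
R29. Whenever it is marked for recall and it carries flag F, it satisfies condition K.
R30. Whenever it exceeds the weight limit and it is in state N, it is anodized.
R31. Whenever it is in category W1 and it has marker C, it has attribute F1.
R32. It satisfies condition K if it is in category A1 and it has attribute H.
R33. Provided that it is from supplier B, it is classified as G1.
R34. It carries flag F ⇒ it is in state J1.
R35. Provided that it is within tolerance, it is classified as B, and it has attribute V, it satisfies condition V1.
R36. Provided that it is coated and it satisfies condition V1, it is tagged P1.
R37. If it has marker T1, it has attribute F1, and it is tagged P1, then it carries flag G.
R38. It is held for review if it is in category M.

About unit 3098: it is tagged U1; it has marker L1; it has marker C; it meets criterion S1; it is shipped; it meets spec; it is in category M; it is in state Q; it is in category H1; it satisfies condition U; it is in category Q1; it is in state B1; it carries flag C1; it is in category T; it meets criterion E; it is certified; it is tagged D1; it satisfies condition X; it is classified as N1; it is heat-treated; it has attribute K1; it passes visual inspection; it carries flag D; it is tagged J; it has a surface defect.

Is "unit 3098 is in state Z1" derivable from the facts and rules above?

No

Forward chaining from the given facts derives: is rejected, has attribute V, has attribute H, is classified as B, requires rework, is within tolerance, is in state N, is classified as G1, is load-tested, carries flag F, exceeds the weight limit, carries flag Z, is anodized, is in state J1, satisfies condition V1, is held for review, has a calibration stamp, passes the pressure test, carries flag S, is tagged E1, has attribute X1, has attribute Y1, is in category W1, is in category A1, is coated, has attribute W, is tagged M1, has attribute F1, satisfies condition K, is tagged P1, has attribute C2, is in category L, has marker T1, carries flag G, is in state P.
No rule has "it is in state Z1" as its conclusion, and it is not among the given facts.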